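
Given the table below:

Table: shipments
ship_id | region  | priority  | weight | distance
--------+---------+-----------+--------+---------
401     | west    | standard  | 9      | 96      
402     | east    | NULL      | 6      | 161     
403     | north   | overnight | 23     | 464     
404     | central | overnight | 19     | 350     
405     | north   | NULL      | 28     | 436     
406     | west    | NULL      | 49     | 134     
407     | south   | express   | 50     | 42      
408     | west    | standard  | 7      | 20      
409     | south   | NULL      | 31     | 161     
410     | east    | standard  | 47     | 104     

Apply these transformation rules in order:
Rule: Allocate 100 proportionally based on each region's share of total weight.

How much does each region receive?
central: 7.06, east: 19.7, north: 18.96, south: 30.11, west: 24.16

Step 1: Calculate total weight = 269
Step 2: Calculate each region's proportion:
  central: 19/269 = 7.06% → 7.06
  east: 53/269 = 19.70% → 19.7
  north: 51/269 = 18.96% → 18.96
  south: 81/269 = 30.11% → 30.11
  west: 65/269 = 24.16% → 24.16
Step 3: Verify: sum of allocations ≈ 100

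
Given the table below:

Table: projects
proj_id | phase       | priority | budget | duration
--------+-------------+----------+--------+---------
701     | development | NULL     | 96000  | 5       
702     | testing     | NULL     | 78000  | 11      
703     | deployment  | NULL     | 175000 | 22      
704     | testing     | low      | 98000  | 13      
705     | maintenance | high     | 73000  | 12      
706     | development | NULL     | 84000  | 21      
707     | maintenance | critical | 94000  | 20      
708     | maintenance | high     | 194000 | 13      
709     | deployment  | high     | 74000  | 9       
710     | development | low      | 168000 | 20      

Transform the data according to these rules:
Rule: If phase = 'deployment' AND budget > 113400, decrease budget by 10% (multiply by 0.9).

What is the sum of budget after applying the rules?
1116500.0

Step 1: Find records where phase = 'deployment' AND budget > 113400
Step 2: 1 records match, summing to 175000
Step 3: After multiplier: 175000 × 0.9 = 157500.0
Step 4: Unaffected records sum: 959000
Step 5: Final sum = 157500.0 + 959000 = 1116500.0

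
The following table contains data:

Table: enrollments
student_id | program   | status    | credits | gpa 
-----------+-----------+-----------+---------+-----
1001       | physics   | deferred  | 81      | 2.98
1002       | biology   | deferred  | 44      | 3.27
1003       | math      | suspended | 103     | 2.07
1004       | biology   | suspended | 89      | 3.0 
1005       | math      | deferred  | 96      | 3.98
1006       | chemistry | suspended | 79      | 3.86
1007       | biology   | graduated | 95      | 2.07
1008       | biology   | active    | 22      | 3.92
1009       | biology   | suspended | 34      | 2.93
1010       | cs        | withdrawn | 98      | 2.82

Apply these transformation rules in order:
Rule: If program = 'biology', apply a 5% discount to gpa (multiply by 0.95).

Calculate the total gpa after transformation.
30.14

Step 1: Records with program = 'biology' have total gpa = 15.19
Step 2: Apply multiplier: 15.19 × 0.95 = 14.43
Step 3: Other records total: 15.71
Step 4: Final sum = 14.43 + 15.71 = 30.14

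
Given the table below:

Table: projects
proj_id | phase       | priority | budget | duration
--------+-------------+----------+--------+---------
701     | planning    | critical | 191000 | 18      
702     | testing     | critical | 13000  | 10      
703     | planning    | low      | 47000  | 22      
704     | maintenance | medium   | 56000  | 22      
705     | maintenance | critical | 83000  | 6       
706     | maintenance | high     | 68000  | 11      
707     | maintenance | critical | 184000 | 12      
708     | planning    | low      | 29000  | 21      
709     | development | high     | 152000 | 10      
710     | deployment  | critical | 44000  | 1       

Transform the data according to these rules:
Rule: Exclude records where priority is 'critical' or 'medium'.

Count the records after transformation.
4

Step 1: Count records to exclude
  - 5 (critical) + 1 (medium) = 6 records
Step 2: Total records: 10
Step 3: Remaining = 10 - 6 = 4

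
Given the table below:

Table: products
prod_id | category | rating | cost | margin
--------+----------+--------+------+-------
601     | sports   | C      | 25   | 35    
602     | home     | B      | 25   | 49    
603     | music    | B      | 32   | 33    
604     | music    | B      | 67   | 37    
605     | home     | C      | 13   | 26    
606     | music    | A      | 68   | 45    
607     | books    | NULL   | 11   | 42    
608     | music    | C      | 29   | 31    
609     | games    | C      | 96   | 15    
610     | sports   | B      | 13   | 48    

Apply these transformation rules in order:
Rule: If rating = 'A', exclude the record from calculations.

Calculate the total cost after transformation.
311

Step 1: Identify records where rating = 'A'
Step 2: The excluded records sum to 68
Step 3: Original total cost = 379
Step 4: Remaining total = 379 - 68 = 311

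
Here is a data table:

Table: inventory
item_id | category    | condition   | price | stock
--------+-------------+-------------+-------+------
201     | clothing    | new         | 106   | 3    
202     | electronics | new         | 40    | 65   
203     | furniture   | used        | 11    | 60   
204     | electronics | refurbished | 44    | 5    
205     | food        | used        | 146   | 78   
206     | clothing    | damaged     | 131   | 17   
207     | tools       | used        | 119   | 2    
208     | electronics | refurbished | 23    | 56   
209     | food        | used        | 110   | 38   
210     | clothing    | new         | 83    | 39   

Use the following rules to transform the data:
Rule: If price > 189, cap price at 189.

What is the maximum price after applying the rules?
146

Step 1: Original maximum price = 146
Step 2: Check cap of 189 against maximum
Step 3: No records exceed the cap (max 146 <= cap 189), so no capping applies
Step 4: Maximum after transformation = 146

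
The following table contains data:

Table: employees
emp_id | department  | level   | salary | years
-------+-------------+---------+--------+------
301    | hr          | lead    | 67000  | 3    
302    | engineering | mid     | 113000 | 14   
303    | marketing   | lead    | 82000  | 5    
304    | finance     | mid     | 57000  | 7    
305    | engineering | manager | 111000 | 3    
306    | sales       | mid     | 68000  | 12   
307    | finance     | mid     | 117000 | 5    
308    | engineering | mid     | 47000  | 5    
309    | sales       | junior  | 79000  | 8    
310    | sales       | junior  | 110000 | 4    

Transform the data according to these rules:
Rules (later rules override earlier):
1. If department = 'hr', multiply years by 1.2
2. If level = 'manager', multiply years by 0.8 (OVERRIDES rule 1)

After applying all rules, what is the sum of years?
66.0

Step 1: Rule 2 takes priority for records with level = 'manager'
  - 1 records: 3 × 0.8 = 2.4
Step 2: Rule 1 applies to remaining records with department = 'hr'
  - 1 records: 3 × 1.2 = 3.6
Step 3: Other records unchanged: 60
Step 4: Final sum = 2.4 + 3.6 + 60 = 66.0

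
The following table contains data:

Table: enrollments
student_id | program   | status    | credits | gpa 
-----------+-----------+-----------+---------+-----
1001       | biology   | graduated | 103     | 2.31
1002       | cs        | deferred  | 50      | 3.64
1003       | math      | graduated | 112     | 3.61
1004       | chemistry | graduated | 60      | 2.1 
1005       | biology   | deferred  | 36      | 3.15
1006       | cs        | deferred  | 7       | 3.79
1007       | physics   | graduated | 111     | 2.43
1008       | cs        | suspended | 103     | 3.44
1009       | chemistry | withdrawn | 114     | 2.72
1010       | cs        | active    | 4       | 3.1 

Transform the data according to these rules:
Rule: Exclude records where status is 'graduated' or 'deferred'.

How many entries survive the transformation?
3

Step 1: Count records to exclude
  - 4 (graduated) + 3 (deferred) = 7 records
Step 2: Total records: 10
Step 3: Remaining = 10 - 7 = 3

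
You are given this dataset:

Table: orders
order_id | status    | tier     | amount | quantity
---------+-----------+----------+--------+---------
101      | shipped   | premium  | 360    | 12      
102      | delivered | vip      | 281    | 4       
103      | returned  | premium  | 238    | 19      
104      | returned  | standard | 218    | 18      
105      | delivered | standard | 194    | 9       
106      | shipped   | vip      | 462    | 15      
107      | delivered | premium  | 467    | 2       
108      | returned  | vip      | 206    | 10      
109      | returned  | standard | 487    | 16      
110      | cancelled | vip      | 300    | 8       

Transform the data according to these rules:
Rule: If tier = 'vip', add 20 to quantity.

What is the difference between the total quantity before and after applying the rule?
80

Step 1: Original sum of quantity = 113
Step 2: 4 records have tier = 'vip'
Step 3: Each affected record changes by 20
Step 4: Total change = 4 × 20 = 80
Step 5: New sum = 113 + 80 = 193
Step 6: Difference = |193 - 113| = 80
        (Sum increased by 80)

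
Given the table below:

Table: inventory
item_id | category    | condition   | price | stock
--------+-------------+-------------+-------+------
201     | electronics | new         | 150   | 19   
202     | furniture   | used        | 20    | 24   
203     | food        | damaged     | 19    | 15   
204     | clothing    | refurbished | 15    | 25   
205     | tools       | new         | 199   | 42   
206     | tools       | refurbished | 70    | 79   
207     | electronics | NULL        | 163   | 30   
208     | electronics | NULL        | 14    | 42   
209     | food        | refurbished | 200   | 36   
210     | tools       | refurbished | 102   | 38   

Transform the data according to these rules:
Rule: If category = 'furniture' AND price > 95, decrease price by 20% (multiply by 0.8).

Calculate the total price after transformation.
952

Step 1: Find records where category = 'furniture' AND price > 95
Step 2: 0 records match, summing to 0
Step 3: After multiplier: 0 × 0.8 = 0.0
Step 4: Unaffected records sum: 952
Step 5: Final sum = 0.0 + 952 = 952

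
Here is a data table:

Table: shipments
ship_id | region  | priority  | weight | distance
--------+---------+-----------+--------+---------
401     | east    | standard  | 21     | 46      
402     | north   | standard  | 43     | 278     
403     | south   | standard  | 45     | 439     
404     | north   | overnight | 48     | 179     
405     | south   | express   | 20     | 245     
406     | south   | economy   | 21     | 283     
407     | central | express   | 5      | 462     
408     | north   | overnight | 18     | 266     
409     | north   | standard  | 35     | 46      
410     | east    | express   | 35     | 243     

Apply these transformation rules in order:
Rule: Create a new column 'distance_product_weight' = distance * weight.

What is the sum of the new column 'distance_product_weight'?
69323

Step 1: For each record, compute distance * weight
Example calculations:
  46 * 21 = 966
  278 * 43 = 11954
  439 * 45 = 19755
  ...
Step 2: Sum all derived values
Step 3: Total = 69323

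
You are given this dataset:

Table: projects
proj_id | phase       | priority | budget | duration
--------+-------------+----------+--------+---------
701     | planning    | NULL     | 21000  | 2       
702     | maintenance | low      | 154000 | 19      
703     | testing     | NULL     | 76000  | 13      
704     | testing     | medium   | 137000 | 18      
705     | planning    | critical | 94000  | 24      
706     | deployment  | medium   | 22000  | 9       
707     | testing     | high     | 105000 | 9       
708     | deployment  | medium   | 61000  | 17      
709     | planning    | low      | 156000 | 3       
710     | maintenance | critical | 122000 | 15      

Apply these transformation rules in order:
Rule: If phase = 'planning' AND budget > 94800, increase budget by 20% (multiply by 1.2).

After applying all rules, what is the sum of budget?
979200.0

Step 1: Find records where phase = 'planning' AND budget > 94800
Step 2: 1 records match, summing to 156000
Step 3: After multiplier: 156000 × 1.2 = 187200.0
Step 4: Unaffected records sum: 792000
Step 5: Final sum = 187200.0 + 792000 = 979200.0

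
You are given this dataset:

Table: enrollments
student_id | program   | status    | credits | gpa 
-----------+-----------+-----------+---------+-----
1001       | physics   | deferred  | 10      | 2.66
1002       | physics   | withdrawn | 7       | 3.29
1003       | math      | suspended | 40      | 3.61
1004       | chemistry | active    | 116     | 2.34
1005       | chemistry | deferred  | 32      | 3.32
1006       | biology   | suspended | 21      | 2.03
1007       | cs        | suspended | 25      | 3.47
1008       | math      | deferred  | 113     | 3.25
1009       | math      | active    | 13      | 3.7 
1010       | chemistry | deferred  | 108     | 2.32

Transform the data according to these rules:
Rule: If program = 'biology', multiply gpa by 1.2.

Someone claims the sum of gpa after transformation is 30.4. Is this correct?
Yes, the result is correct.

Step 1: Calculate the correct sum after transformation
Step 2: Apply multiplier 1.2 to records where program = 'biology'
Step 3: Correct result = 30.4
Step 4: Claimed result = 30.4
Step 5: 30.4 = 30.4 ✓
Conclusion: The claimed result is correct.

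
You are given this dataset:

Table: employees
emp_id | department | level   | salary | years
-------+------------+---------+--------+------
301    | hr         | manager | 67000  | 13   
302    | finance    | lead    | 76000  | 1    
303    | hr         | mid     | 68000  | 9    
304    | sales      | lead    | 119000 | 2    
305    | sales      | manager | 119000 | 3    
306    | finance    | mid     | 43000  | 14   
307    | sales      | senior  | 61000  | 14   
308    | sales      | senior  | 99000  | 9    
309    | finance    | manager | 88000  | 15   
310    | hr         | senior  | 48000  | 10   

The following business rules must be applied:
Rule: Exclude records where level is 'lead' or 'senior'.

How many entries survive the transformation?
5

Step 1: Count records to exclude
  - 2 (lead) + 3 (senior) = 5 records
Step 2: Total records: 10
Step 3: Remaining = 10 - 5 = 5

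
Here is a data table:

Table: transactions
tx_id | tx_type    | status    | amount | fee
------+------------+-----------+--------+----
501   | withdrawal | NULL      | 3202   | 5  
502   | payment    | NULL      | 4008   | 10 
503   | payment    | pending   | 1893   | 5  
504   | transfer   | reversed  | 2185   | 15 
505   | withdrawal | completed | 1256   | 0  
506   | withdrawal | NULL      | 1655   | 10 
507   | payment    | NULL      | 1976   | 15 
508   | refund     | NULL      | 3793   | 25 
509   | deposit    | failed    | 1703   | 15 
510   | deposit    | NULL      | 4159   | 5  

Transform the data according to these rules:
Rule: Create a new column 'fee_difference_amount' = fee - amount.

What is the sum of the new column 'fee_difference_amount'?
-25725

Step 1: For each record, compute fee - amount
Example calculations:
  5 - 3202 = -3197
  10 - 4008 = -3998
  5 - 1893 = -1888
  ...
Step 2: Sum all derived values
Step 3: Total = -25725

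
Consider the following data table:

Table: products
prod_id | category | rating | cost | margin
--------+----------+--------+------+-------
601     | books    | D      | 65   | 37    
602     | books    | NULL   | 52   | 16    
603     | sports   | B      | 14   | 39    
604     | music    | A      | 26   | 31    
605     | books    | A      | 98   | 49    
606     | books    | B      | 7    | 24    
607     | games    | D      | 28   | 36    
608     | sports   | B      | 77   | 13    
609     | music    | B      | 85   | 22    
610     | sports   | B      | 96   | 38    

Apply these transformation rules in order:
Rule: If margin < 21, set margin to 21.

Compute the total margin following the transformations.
318

Step 1: 2 records have margin < 21
Step 2: These records originally summed to 29
Step 3: After setting to minimum: 2 × 21 = 42
Step 4: Unaffected records sum: 276
Step 5: Final sum = 42 + 276 = 318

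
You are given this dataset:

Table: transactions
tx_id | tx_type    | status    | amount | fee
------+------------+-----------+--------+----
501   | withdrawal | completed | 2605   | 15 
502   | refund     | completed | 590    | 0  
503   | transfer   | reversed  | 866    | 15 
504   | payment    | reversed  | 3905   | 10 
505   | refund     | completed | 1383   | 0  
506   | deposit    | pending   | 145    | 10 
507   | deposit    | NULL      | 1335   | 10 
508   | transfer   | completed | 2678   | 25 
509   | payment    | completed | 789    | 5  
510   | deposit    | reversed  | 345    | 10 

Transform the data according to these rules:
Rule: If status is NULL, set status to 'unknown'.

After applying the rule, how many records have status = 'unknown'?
1

Step 1: Count records where status IS NULL
Step 2: Found 1 records with NULL status
Step 3: These records will have status set to 'unknown'
Step 4: Records already having status = 'unknown': 0
Step 5: Answer: 1 + 0 = 1 records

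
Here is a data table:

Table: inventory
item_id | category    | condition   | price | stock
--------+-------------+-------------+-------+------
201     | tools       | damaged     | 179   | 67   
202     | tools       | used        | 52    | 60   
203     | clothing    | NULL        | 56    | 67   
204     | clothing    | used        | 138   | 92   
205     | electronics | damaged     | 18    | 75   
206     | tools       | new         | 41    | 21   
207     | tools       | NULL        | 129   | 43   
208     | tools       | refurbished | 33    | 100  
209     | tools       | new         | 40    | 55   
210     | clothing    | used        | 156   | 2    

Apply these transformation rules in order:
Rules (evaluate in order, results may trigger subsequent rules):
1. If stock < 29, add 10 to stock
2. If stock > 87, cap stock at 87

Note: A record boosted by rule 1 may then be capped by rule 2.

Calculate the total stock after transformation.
584

Step 1: Apply rule 1 to records with stock < 29
  - 2 records get bonus of 10
  - Of these, 0 records then exceed 87 and get capped
Step 2: Apply rule 2 to records with stock > 87
  - 2 records (original) are capped
Step 3: Calculate final sum = 584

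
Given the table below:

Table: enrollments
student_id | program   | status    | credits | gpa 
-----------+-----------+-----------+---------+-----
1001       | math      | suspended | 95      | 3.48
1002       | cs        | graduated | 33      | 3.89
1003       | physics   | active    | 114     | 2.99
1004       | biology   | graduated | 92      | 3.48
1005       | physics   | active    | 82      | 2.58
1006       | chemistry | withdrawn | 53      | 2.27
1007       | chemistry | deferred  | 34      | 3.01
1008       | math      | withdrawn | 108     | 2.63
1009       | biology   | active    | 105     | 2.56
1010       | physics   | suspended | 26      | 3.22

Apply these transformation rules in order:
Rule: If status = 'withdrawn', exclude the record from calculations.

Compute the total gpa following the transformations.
25.21

Step 1: Identify records where status = 'withdrawn'
Step 2: The excluded records sum to 4.9
Step 3: Original total gpa = 30.11
Step 4: Remaining total = 30.11 - 4.9 = 25.21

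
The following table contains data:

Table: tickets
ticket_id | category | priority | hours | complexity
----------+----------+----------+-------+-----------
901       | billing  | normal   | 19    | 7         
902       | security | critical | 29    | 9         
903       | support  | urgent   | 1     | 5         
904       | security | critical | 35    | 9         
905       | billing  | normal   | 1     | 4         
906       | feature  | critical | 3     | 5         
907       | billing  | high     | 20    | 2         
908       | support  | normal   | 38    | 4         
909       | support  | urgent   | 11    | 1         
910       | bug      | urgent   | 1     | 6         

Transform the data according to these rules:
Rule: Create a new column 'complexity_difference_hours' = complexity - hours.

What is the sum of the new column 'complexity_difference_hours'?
-106

Step 1: For each record, compute complexity - hours
Example calculations:
  7 - 19 = -12
  9 - 29 = -20
  5 - 1 = 4
  ...
Step 2: Sum all derived values
Step 3: Total = -106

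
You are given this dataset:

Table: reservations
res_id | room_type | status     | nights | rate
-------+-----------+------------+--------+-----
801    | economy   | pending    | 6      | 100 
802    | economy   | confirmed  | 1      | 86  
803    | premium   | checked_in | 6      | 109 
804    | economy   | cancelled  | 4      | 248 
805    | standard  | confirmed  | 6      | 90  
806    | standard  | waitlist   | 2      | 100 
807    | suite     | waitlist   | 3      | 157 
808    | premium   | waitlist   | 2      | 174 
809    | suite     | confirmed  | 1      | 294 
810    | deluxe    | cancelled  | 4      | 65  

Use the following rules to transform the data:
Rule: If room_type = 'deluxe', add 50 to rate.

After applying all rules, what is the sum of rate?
1473

Step 1: Count records where room_type = 'deluxe': 1
Step 2: Total bonus added: 1 × 50 = 50
Step 3: Original sum of rate: 1423
Step 4: Final sum = 1423 + 50 = 1473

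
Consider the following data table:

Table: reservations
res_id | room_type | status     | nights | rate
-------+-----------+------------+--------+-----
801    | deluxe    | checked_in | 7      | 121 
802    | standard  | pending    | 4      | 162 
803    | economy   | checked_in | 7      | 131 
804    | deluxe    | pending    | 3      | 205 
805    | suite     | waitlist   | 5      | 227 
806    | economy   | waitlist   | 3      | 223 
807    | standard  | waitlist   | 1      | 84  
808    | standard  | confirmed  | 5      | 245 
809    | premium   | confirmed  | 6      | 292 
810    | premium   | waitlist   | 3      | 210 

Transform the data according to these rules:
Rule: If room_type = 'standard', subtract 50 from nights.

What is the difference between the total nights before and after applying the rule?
150

Step 1: Original sum of nights = 44
Step 2: 3 records have room_type = 'standard'
Step 3: Each affected record changes by -50
Step 4: Total change = 3 × -50 = -150
Step 5: New sum = 44 + -150 = -106
Step 6: Difference = |-106 - 44| = 150
        (Sum decreased by 150)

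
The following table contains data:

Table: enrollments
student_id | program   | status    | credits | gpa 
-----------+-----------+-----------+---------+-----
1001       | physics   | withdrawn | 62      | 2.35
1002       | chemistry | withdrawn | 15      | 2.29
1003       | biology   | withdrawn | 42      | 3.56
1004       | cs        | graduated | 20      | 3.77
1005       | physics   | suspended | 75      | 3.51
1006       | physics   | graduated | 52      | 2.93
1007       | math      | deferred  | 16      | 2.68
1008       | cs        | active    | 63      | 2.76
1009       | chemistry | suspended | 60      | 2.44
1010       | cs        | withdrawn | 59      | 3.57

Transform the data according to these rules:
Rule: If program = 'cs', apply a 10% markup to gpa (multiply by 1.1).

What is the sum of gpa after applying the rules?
30.87

Step 1: Records with program = 'cs' have total gpa = 10.1
Step 2: Apply multiplier: 10.1 × 1.1 = 11.11
Step 3: Other records total: 19.76
Step 4: Final sum = 11.11 + 19.76 = 30.87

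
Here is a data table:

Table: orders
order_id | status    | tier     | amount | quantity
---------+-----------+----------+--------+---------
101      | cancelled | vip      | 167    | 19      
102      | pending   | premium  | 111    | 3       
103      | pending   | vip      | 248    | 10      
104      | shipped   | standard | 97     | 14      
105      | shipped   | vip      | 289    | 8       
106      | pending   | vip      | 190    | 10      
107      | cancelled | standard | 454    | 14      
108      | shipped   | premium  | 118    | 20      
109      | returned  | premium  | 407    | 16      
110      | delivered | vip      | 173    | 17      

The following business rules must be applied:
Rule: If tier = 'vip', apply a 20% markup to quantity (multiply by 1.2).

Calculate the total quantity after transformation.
143.8

Step 1: Records with tier = 'vip' have total quantity = 64
Step 2: Apply multiplier: 64 × 1.2 = 76.8
Step 3: Other records total: 67
Step 4: Final sum = 76.8 + 67 = 143.8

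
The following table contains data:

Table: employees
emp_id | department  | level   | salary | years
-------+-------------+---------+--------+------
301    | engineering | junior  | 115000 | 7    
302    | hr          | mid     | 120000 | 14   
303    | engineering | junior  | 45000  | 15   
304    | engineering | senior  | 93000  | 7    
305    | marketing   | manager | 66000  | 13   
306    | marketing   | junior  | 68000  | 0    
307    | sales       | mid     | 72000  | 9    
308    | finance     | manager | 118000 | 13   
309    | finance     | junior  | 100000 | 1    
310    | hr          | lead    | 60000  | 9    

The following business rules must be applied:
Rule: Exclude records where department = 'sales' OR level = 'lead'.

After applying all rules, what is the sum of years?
70

Step 1: Find records where department = 'sales' OR level = 'lead'
Step 2: 2 records match, summing to 18
Step 3: Original sum: 88
Step 4: Remaining sum = 88 - 18 = 70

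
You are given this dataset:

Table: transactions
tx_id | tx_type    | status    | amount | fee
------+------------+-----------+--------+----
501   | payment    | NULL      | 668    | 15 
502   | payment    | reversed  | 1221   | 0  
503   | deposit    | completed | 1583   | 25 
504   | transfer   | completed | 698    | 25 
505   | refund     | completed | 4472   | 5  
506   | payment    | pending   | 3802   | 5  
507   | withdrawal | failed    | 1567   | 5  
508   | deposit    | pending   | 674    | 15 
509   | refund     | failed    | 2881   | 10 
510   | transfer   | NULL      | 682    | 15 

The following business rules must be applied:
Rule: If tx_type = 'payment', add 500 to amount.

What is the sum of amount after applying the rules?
19748

Step 1: Count records where tx_type = 'payment': 3
Step 2: Total bonus added: 3 × 500 = 1500
Step 3: Original sum of amount: 18248
Step 4: Final sum = 18248 + 1500 = 19748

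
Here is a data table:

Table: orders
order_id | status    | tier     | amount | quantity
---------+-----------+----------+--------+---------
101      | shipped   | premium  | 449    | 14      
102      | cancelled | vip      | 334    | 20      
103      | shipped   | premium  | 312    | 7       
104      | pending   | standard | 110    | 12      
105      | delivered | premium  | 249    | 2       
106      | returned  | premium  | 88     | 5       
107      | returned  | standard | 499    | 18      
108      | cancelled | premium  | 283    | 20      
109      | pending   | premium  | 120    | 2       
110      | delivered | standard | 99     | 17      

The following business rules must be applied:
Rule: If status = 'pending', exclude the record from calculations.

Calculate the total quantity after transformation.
103

Step 1: Identify records where status = 'pending'
Step 2: The excluded records sum to 14
Step 3: Original total quantity = 117
Step 4: Remaining total = 117 - 14 = 103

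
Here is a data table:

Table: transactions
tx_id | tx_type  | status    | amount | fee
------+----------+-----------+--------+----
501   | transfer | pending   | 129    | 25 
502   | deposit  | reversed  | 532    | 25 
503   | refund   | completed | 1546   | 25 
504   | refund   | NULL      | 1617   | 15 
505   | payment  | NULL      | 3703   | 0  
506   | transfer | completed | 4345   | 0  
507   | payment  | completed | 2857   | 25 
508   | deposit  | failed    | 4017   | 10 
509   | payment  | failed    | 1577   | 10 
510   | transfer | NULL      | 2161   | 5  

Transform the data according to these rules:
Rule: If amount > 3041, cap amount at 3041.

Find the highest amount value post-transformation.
3041

Step 1: Original maximum amount = 4345
Step 2: Apply cap at 3041
Step 3: 3 records had amount > 3041 and were capped
Step 4: Maximum after transformation = 3041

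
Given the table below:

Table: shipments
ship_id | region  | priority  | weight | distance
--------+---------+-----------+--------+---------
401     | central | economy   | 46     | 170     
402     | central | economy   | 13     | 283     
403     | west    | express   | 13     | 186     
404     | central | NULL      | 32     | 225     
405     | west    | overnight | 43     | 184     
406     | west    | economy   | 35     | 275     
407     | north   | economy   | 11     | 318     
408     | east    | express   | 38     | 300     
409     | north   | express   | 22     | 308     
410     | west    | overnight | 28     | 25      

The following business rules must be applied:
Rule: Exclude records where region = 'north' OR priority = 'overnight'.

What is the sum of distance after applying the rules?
1439

Step 1: Find records where region = 'north' OR priority = 'overnight'
Step 2: 4 records match, summing to 835
Step 3: Original sum: 2274
Step 4: Remaining sum = 2274 - 835 = 1439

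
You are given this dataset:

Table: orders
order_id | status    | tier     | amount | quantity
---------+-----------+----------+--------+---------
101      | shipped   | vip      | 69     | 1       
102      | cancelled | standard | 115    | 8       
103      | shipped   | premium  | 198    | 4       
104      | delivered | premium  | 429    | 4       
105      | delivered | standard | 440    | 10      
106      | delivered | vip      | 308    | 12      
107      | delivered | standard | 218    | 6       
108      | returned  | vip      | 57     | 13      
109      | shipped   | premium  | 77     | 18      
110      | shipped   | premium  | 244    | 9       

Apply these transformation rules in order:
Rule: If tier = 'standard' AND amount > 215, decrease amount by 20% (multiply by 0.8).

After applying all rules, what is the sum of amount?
2023.4

Step 1: Find records where tier = 'standard' AND amount > 215
Step 2: 2 records match, summing to 658
Step 3: After multiplier: 658 × 0.8 = 526.4
Step 4: Unaffected records sum: 1497
Step 5: Final sum = 526.4 + 1497 = 2023.4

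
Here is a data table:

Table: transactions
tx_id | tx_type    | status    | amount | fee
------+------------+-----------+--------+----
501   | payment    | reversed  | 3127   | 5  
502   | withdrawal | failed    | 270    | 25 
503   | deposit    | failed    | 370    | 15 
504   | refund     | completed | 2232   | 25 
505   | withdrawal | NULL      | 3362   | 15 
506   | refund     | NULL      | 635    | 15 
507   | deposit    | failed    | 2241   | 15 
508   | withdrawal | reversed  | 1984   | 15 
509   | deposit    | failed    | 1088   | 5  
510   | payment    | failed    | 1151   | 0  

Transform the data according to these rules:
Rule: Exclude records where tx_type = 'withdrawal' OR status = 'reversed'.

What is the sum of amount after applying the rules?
7717

Step 1: Find records where tx_type = 'withdrawal' OR status = 'reversed'
Step 2: 4 records match, summing to 8743
Step 3: Original sum: 16460
Step 4: Remaining sum = 16460 - 8743 = 7717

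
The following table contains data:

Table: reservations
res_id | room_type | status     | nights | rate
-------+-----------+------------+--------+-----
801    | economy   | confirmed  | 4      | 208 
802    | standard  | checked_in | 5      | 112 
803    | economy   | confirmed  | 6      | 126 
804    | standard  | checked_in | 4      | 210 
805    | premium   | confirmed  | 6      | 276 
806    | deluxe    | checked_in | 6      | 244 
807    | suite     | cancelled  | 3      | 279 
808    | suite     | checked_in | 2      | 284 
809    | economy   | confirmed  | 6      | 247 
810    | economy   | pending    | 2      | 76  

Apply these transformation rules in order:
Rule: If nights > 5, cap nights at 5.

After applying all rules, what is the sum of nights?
40

Step 1: 4 records have nights > 5
Step 2: These records originally summed to 24
Step 3: After capping: 4 × 5 = 20
Step 4: Unaffected records sum: 20
Step 5: Final sum = 20 + 20 = 40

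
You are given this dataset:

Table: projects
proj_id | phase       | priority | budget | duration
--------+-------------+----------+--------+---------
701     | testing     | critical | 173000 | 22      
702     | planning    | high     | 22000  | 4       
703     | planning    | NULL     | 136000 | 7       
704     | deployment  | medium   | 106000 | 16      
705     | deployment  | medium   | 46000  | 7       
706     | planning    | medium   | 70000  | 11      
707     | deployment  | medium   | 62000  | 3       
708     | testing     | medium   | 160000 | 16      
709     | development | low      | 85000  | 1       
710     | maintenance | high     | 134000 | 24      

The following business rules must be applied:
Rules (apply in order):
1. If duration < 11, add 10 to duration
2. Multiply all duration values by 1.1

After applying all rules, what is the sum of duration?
177.1

Step 1: Apply Rule 1 - Add 10 to records with duration < 11
  - 5 records affected: 22 + (5 × 10) = 72
  - Unaffected records: 89
  - Sum after Rule 1: 161
Step 2: Apply Rule 2 - Multiply all by 1.1
  - 161 × 1.1 = 177.1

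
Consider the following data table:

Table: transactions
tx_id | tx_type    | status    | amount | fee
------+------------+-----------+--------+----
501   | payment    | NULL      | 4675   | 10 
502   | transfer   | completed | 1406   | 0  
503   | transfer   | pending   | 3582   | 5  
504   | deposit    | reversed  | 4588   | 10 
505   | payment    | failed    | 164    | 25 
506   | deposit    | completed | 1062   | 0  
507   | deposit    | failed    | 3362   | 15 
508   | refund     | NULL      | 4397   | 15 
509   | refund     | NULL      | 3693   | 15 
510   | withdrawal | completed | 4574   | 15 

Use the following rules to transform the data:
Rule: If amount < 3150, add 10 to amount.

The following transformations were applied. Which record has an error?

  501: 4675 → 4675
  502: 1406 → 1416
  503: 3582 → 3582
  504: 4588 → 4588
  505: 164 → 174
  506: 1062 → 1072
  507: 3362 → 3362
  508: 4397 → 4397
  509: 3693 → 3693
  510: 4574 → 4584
Record 510 has an error. The correct transformed value should be 4574, not 4584.

Step 1: Check each record against the rule
Step 2: Record 510 has amount = 4574
Step 3: Since 4574 >= 3150, the bonus should not have been applied
Step 4: Correct value = 4574, but claimed value = 4584
Conclusion: Record 510 has the error.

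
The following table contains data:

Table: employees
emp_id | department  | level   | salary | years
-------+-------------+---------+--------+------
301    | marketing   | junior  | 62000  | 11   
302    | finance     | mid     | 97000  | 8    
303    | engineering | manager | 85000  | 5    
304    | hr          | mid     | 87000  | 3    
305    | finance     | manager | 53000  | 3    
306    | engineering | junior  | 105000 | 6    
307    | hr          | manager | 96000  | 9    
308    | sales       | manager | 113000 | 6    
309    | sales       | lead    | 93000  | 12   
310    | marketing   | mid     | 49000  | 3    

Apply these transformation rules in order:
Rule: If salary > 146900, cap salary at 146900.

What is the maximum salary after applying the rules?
113000

Step 1: Original maximum salary = 113000
Step 2: Check cap of 146900 against maximum
Step 3: No records exceed the cap (max 113000 <= cap 146900), so no capping applies
Step 4: Maximum after transformation = 113000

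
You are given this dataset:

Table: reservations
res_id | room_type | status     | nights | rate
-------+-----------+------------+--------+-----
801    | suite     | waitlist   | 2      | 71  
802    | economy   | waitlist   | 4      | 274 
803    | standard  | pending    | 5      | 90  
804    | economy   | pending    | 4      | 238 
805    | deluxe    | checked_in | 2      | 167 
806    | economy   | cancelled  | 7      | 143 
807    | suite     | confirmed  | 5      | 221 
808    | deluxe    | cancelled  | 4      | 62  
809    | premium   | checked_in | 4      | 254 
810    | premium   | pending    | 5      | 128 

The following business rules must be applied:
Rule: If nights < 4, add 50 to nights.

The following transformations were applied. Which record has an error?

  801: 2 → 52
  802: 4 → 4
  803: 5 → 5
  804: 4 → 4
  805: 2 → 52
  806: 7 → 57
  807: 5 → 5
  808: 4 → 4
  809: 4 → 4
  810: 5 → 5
Record 806 has an error. The correct transformed value should be 7, not 57.

Step 1: Check each record against the rule
Step 2: Record 806 has nights = 7
Step 3: Since 7 >= 4, the bonus should not have been applied
Step 4: Correct value = 7, but claimed value = 57
Conclusion: Record 806 has the error.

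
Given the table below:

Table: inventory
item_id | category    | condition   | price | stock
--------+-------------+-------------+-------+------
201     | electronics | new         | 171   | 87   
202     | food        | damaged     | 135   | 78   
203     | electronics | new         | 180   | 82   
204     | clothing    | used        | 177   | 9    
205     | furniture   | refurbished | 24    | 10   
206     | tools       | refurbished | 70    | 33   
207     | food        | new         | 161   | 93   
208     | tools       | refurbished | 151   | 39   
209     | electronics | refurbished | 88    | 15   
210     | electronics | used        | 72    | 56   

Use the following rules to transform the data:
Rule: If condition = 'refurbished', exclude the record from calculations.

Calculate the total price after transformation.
896

Step 1: Identify records where condition = 'refurbished'
Step 2: The excluded records sum to 333
Step 3: Original total price = 1229
Step 4: Remaining total = 1229 - 333 = 896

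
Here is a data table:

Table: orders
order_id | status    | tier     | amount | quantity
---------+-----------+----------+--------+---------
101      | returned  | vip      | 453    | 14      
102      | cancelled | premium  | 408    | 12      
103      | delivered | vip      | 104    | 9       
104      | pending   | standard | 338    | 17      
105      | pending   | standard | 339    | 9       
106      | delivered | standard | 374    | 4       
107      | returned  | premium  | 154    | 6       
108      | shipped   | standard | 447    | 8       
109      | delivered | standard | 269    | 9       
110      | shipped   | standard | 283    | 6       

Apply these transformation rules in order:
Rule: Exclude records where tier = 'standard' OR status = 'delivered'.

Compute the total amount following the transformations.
1015

Step 1: Find records where tier = 'standard' OR status = 'delivered'
Step 2: 7 records match, summing to 2154
Step 3: Original sum: 3169
Step 4: Remaining sum = 3169 - 2154 = 1015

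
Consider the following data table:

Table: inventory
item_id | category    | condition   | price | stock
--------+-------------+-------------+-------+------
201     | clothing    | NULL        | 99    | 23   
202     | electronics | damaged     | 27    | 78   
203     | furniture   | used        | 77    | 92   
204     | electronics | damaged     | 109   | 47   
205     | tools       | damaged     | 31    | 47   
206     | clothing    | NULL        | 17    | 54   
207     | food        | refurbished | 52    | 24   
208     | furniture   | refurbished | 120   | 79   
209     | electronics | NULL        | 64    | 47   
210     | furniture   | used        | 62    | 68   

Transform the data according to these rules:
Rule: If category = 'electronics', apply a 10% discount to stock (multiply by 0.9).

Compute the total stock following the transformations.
541.8

Step 1: Records with category = 'electronics' have total stock = 172
Step 2: Apply multiplier: 172 × 0.9 = 154.8
Step 3: Other records total: 387
Step 4: Final sum = 154.8 + 387 = 541.8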